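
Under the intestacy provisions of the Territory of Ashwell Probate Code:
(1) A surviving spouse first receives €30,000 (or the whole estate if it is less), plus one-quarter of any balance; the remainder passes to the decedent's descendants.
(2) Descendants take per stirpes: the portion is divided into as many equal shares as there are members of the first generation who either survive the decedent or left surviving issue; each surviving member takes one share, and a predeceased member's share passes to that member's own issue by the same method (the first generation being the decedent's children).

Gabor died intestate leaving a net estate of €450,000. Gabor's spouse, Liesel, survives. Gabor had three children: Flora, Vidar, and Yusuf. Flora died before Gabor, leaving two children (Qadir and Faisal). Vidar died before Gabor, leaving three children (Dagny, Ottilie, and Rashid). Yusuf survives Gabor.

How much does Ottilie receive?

Ottilie receives €35,000.

Liesel first takes €30,000, leaving a balance of €420,000. Liesel then takes one-quarter of the balance (€105,000), for a total of €135,000. The remaining €315,000 passes to the descendants.
The descendants' portion (€315,000) is divided into 3 shares of €105,000: Yusuf takes €105,000; Flora's €105,000 share passes to Flora's issue; Vidar's €105,000 share passes to Vidar's issue.
Flora's share (€105,000) is divided into 2 shares of €52,500: Qadir and Faisal each take €52,500.
Vidar's share (€105,000) is divided into 3 shares of €35,000: Dagny, Ottilie, and Rashid each take €35,000.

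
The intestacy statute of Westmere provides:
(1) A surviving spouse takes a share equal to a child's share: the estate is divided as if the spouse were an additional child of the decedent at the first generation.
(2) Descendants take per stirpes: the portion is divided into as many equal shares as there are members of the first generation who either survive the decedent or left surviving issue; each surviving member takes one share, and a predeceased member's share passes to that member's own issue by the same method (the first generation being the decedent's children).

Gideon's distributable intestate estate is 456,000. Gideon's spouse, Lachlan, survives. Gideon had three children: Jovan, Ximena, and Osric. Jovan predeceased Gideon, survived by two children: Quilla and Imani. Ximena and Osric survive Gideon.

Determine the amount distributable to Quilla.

The spouse counts as an additional share at the children's level, so there are 4 primary shares of 114,000. Lachlan takes one such share (114,000).
The children's combined portion (342,000) is divided into 3 shares of 114,000: Ximena and Osric each take 114,000; Jovan's 114,000 share passes to Jovan's issue.
Jovan's share (114,000) is divided into 2 shares of 57,000: Quilla and Imani each take 57,000.

Quilla receives 57,000.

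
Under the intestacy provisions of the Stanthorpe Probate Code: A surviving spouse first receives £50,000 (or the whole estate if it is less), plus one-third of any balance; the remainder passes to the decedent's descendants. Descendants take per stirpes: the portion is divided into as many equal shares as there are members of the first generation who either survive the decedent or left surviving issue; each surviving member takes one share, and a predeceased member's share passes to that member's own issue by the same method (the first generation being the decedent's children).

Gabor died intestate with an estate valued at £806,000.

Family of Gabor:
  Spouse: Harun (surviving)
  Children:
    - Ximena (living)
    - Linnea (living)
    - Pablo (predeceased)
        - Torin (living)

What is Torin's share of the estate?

Harun first takes £50,000, leaving a balance of £756,000. Harun then takes one-third of the balance (£252,000), for a total of £302,000. The remaining £504,000 passes to the descendants.
The descendants' portion (£504,000) is divided into 3 shares of £168,000: Ximena and Linnea each take £168,000; Pablo's £168,000 share passes to Pablo's issue.
Pablo's share (£168,000) passes entirely to Torin.

Torin receives £168,000.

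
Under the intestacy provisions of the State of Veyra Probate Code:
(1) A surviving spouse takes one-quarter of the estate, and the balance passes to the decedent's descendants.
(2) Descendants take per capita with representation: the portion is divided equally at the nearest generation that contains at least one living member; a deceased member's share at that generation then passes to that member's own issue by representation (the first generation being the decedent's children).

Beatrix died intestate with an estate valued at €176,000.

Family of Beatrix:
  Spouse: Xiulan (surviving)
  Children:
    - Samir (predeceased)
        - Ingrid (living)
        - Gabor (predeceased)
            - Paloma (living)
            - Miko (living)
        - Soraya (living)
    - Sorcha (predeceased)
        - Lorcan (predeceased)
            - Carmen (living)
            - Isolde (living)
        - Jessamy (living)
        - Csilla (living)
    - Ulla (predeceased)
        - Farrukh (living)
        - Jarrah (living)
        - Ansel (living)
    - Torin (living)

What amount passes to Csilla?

Csilla receives €11,000.

Xiulan takes one-quarter of €176,000 = €44,000. The remaining €132,000 passes to the descendants.
The descendants' portion (€132,000) is divided into 4 shares of €33,000: Torin takes €33,000; Samir's €33,000 share passes to Samir's issue; Sorcha's €33,000 share passes to Sorcha's issue; Ulla's €33,000 share passes to Ulla's issue.
Samir's share (€33,000) is divided into 3 shares of €11,000: Ingrid and Soraya each take €11,000; Gabor's €11,000 share passes to Gabor's issue.
Gabor's share (€11,000) is divided into 2 shares of €5,500: Paloma and Miko each take €5,500.
Sorcha's share (€33,000) is divided into 3 shares of €11,000: Jessamy and Csilla each take €11,000; Lorcan's €11,000 share passes to Lorcan's issue.
Lorcan's share (€11,000) is divided into 2 shares of €5,500: Carmen and Isolde each take €5,500.
Ulla's share (€33,000) is divided into 3 shares of €11,000: Farrukh, Jarrah, and Ansel each take €11,000.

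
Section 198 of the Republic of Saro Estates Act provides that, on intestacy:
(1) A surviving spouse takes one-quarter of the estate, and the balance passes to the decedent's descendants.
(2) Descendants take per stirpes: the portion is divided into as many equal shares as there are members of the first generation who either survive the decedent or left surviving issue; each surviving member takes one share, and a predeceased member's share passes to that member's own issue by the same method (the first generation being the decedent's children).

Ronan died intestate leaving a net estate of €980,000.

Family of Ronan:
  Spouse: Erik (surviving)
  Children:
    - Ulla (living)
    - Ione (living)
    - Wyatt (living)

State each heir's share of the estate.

Erik takes one-quarter of €980,000 = €245,000. The remaining €735,000 passes to the descendants.
The descendants' portion (€735,000) is divided into 3 shares of €245,000: Ulla, Ione, and Wyatt each take €245,000.

Erik: €245,000; Ulla: €245,000; Ione: €245,000; Wyatt: €245,000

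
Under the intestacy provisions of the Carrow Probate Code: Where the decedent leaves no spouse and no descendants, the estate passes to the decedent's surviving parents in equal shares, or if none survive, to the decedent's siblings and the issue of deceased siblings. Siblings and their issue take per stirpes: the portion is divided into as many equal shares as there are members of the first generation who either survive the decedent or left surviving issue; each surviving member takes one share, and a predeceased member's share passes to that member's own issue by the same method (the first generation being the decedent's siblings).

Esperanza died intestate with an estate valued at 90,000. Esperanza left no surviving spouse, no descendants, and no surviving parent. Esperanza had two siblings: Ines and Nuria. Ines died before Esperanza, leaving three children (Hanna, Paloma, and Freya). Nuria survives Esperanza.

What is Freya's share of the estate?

Freya receives 15,000.

The entire 90,000 passes to the siblings and their issue.
That amount (90,000) is divided into 2 shares of 45,000: Nuria takes 45,000; Ines's 45,000 share passes to Ines's issue.
Ines's share (45,000) is divided into 3 shares of 15,000: Hanna, Paloma, and Freya each take 15,000.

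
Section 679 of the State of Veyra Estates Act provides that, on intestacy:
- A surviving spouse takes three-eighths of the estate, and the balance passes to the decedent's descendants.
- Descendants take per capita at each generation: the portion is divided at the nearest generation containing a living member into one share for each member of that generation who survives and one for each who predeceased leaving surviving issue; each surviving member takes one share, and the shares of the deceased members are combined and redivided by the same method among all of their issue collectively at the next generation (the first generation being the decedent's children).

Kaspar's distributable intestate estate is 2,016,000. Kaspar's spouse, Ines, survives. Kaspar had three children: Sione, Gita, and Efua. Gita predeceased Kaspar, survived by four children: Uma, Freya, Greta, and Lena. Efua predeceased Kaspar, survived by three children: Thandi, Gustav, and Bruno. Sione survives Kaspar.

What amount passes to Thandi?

Thandi receives 120,000.

Ines takes three-eighths of 2,016,000 = 756,000. The remaining 1,260,000 passes to the descendants.
The descendants' portion (1,260,000) is divided at the children's generation into 3 shares of 420,000. Sione takes 420,000. The 2 shares of the deceased (Gita and Efua) are combined into a pool of 840,000.
That pool (840,000) is divided at the grandchildren's generation equally among Uma, Freya, Greta, Lena, Thandi, Gustav, and Bruno: 120,000 each.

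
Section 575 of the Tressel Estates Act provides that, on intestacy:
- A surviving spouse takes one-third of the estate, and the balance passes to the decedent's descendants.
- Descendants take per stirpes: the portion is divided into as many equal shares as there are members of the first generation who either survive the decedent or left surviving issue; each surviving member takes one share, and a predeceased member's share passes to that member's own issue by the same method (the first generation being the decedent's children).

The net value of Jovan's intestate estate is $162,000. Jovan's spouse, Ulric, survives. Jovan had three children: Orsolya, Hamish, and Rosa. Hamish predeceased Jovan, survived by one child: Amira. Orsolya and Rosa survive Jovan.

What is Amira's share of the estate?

Amira receives $36,000.

Ulric takes one-third of $162,000 = $54,000. The remaining $108,000 passes to the descendants.
The descendants' portion ($108,000) is divided into 3 shares of $36,000: Orsolya and Rosa each take $36,000; Hamish's $36,000 share passes to Hamish's issue.
Hamish's share ($36,000) passes entirely to Amira.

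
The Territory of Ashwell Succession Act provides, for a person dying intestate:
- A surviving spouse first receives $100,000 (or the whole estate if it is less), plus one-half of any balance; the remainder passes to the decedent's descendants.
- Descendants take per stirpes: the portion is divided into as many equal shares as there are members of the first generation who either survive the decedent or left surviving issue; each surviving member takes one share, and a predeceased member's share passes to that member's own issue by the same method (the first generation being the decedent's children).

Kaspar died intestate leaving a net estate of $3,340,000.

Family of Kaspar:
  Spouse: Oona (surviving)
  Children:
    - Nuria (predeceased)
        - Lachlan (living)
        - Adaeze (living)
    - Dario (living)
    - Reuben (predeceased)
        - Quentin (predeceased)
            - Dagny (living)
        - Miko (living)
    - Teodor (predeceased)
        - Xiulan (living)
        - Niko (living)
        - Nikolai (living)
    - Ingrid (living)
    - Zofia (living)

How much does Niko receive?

Oona first takes $100,000, leaving a balance of $3,240,000. Oona then takes one-half of the balance ($1,620,000), for a total of $1,720,000. The remaining $1,620,000 passes to the descendants.
The descendants' portion ($1,620,000) is divided into 6 shares of $270,000: Dario, Ingrid, and Zofia each take $270,000; Nuria's $270,000 share passes to Nuria's issue; Reuben's $270,000 share passes to Reuben's issue; Teodor's $270,000 share passes to Teodor's issue.
Nuria's share ($270,000) is divided into 2 shares of $135,000: Lachlan and Adaeze each take $135,000.
Reuben's share ($270,000) is divided into 2 shares of $135,000: Miko takes $135,000; Quentin's $135,000 share passes to Quentin's issue.
Quentin's share ($135,000) passes entirely to Dagny.
Teodor's share ($270,000) is divided into 3 shares of $90,000: Xiulan, Niko, and Nikolai each take $90,000.

Niko receives $90,000.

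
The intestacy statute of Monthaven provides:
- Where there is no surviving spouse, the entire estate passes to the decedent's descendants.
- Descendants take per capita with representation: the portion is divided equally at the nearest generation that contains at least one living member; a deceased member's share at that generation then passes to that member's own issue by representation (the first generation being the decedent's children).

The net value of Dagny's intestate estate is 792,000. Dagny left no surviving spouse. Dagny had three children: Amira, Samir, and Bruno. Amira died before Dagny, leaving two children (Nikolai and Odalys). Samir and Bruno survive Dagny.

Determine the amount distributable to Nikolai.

Nikolai receives 132,000.

The entire 792,000 passes to the descendants.
That amount (792,000) is divided into 3 shares of 264,000: Samir and Bruno each take 264,000; Amira's 264,000 share passes to Amira's issue.
Amira's share (264,000) is divided into 2 shares of 132,000: Nikolai and Odalys each take 132,000.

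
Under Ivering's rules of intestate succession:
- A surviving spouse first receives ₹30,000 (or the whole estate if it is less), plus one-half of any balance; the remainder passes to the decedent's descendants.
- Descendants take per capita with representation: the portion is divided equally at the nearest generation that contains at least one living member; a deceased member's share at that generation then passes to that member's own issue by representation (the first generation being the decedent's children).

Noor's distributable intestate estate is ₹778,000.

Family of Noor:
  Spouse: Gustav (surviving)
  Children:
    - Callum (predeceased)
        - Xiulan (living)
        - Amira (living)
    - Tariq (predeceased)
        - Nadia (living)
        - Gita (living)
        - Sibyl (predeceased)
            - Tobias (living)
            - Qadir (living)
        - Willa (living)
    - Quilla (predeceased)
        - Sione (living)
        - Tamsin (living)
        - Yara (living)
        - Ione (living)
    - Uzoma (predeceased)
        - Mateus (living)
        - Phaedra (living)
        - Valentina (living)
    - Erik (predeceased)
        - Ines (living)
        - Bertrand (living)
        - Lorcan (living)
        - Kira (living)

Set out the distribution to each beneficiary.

Gustav: ₹404,000; Xiulan: ₹22,000; Amira: ₹22,000; Nadia: ₹22,000; Gita: ₹22,000; Tobias: ₹11,000; Qadir: ₹11,000; Willa: ₹22,000; Sione: ₹22,000; Tamsin: ₹22,000; Yara: ₹22,000; Ione: ₹22,000; Mateus: ₹22,000; Phaedra: ₹22,000; Valentina: ₹22,000; Ines: ₹22,000; Bertrand: ₹22,000; Lorcan: ₹22,000; Kira: ₹22,000

Gustav first takes ₹30,000, leaving a balance of ₹748,000. Gustav then takes one-half of the balance (₹374,000), for a total of ₹404,000. The remaining ₹374,000 passes to the descendants.
No child survives, so the initial division is made at the grandchildren's generation.
The descendants' portion (₹374,000) is divided into 17 shares of ₹22,000: Xiulan, Amira, Nadia, Gita, Willa, Sione, Tamsin, Yara, Ione, Mateus, Phaedra, Valentina, Ines, Bertrand, Lorcan, and Kira each take ₹22,000; Sibyl's ₹22,000 share passes to Sibyl's issue.
Sibyl's share (₹22,000) is divided into 2 shares of ₹11,000: Tobias and Qadir each take ₹11,000.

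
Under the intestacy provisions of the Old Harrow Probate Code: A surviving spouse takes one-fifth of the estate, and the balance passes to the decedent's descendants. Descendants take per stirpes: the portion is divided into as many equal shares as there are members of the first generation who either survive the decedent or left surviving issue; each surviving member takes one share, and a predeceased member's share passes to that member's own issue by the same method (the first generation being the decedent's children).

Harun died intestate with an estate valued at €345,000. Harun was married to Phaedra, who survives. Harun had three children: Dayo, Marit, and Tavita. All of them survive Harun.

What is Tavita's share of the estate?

Tavita receives €92,000.

Phaedra takes one-fifth of €345,000 = €69,000. The remaining €276,000 passes to the descendants.
The descendants' portion (€276,000) is divided into 3 shares of €92,000: Dayo, Marit, and Tavita each take €92,000.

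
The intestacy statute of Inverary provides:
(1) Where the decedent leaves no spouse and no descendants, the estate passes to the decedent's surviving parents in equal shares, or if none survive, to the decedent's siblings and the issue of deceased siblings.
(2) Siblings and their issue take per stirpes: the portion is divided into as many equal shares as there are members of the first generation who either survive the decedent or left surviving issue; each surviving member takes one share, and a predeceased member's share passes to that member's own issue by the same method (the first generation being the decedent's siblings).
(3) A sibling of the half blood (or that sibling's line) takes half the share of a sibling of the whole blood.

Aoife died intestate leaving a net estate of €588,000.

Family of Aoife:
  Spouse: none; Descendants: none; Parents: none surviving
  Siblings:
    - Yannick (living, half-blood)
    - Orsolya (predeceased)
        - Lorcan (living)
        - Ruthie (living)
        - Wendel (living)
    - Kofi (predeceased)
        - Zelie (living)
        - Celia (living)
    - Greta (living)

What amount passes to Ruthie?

The entire €588,000 passes to the siblings and their issue.
Counting each half-blood sibling's line as half a unit, there are 7/2 units in €588,000, so one unit is €168,000. Whole-blood lines (Orsolya, Kofi, and Greta) take €168,000 each; half-blood lines (Yannick) take €84,000 each.
Orsolya's share (€168,000) is divided into 3 shares of €56,000: Lorcan, Ruthie, and Wendel each take €56,000.
Kofi's share (€168,000) is divided into 2 shares of €84,000: Zelie and Celia each take €84,000.

Ruthie receives €56,000.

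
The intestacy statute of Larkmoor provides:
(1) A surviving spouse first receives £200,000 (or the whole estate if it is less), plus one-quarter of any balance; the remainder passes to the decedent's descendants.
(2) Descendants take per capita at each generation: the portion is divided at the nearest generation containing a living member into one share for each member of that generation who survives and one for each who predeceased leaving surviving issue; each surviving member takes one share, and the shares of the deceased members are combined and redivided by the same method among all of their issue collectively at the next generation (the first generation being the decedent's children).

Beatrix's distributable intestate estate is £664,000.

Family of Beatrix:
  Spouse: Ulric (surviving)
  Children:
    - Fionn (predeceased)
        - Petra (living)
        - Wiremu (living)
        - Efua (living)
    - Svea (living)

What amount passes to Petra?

Ulric first takes £200,000, leaving a balance of £464,000. Ulric then takes one-quarter of the balance (£116,000), for a total of £316,000. The remaining £348,000 passes to the descendants.
The descendants' portion (£348,000) is divided at the children's generation into 2 shares of £174,000. Svea takes £174,000. The remaining share for the deceased Fionn (£174,000) is carried to the next generation.
That pool (£174,000) is divided at the grandchildren's generation equally among Petra, Wiremu, and Efua: £58,000 each.

Petra receives £58,000.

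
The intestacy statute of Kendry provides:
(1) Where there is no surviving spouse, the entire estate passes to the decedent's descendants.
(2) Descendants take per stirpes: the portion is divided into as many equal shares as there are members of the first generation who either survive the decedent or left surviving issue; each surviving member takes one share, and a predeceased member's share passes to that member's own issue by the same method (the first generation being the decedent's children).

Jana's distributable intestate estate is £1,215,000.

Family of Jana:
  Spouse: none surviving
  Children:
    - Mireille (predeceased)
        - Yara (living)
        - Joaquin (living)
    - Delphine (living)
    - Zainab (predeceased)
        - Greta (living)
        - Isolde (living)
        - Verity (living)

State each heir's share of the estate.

The entire £1,215,000 passes to the descendants.
That amount (£1,215,000) is divided into 3 shares of £405,000: Delphine takes £405,000; Mireille's £405,000 share passes to Mireille's issue; Zainab's £405,000 share passes to Zainab's issue.
Mireille's share (£405,000) is divided into 2 shares of £202,500: Yara and Joaquin each take £202,500.
Zainab's share (£405,000) is divided into 3 shares of £135,000: Greta, Isolde, and Verity each take £135,000.

Yara: £202,500; Joaquin: £202,500; Delphine: £405,000; Greta: £135,000; Isolde: £135,000; Verity: £135,000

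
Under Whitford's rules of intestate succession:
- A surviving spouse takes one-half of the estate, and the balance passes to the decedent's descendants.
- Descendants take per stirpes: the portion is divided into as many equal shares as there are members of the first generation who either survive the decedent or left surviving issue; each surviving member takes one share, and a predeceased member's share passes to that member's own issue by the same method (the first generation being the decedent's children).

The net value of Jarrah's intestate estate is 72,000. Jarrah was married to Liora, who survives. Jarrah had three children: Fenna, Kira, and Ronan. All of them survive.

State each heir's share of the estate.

Liora takes one-half of 72,000 = 36,000. The remaining 36,000 passes to the descendants.
The descendants' portion (36,000) is divided into 3 shares of 12,000: Fenna, Kira, and Ronan each take 12,000.

Liora: 36,000; Fenna: 12,000; Kira: 12,000; Ronan: 12,000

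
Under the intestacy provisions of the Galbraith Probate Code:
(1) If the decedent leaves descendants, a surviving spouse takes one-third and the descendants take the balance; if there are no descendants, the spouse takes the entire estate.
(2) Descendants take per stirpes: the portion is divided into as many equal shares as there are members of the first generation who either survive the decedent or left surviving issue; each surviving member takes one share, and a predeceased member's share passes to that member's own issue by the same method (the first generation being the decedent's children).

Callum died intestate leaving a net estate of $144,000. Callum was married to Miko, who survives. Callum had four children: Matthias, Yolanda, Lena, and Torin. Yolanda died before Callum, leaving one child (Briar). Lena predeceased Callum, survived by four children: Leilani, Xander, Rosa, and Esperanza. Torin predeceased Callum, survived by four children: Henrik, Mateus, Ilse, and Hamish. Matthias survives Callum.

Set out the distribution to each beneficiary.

Miko: $48,000; Matthias: $24,000; Briar: $24,000; Leilani: $6,000; Xander: $6,000; Rosa: $6,000; Esperanza: $6,000; Henrik: $6,000; Mateus: $6,000; Ilse: $6,000; Hamish: $6,000

Miko takes one-third of $144,000 = $48,000. The remaining $96,000 passes to the descendants.
The descendants' portion ($96,000) is divided into 4 shares of $24,000: Matthias takes $24,000; Yolanda's $24,000 share passes to Yolanda's issue; Lena's $24,000 share passes to Lena's issue; Torin's $24,000 share passes to Torin's issue.
Yolanda's share ($24,000) passes entirely to Briar.
Lena's share ($24,000) is divided into 4 shares of $6,000: Leilani, Xander, Rosa, and Esperanza each take $6,000.
Torin's share ($24,000) is divided into 4 shares of $6,000: Henrik, Mateus, Ilse, and Hamish each take $6,000.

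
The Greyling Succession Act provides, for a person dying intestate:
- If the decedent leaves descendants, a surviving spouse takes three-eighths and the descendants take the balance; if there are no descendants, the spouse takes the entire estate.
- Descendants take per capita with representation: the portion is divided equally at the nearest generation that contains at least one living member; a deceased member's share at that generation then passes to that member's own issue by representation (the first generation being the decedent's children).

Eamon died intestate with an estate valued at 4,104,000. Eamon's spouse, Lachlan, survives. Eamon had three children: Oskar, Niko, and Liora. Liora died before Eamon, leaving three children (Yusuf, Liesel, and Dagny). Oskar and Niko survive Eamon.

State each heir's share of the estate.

Lachlan takes three-eighths of 4,104,000 = 1,539,000. The remaining 2,565,000 passes to the descendants.
The descendants' portion (2,565,000) is divided into 3 shares of 855,000: Oskar and Niko each take 855,000; Liora's 855,000 share passes to Liora's issue.
Liora's share (855,000) is divided into 3 shares of 285,000: Yusuf, Liesel, and Dagny each take 285,000.

Lachlan: 1,539,000; Oskar: 855,000; Niko: 855,000; Yusuf: 285,000; Liesel: 285,000; Dagny: 285,000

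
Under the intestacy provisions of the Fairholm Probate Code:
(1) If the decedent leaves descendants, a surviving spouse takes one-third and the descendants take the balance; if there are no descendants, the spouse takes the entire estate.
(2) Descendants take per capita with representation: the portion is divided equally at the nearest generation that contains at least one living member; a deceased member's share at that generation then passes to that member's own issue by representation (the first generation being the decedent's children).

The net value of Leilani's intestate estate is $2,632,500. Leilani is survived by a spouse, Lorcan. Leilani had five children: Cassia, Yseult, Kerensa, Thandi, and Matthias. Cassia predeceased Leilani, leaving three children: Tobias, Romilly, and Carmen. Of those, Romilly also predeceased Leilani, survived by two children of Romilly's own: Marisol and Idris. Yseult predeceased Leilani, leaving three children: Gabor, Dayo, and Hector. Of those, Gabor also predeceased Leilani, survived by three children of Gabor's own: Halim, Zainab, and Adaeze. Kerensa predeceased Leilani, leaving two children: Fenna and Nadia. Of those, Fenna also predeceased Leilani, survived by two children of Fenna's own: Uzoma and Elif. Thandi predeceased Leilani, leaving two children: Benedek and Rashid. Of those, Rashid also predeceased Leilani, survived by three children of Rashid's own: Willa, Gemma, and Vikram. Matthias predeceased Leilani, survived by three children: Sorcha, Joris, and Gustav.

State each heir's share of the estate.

Lorcan: $877,500; Tobias: $135,000; Marisol: $67,500; Idris: $67,500; Carmen: $135,000; Halim: $45,000; Zainab: $45,000; Adaeze: $45,000; Dayo: $135,000; Hector: $135,000; Uzoma: $67,500; Elif: $67,500; Nadia: $135,000; Benedek: $135,000; Willa: $45,000; Gemma: $45,000; Vikram: $45,000; Sorcha: $135,000; Joris: $135,000; Gustav: $135,000

Lorcan takes one-third of $2,632,500 = $877,500. The remaining $1,755,000 passes to the descendants.
No child survives, so the initial division is made at the grandchildren's generation.
The descendants' portion ($1,755,000) is divided into 13 shares of $135,000: Tobias, Carmen, Dayo, Hector, Nadia, Benedek, Sorcha, Joris, and Gustav each take $135,000; Romilly's $135,000 share passes to Romilly's issue; Gabor's $135,000 share passes to Gabor's issue; Fenna's $135,000 share passes to Fenna's issue; Rashid's $135,000 share passes to Rashid's issue.
Romilly's share ($135,000) is divided into 2 shares of $67,500: Marisol and Idris each take $67,500.
Gabor's share ($135,000) is divided into 3 shares of $45,000: Halim, Zainab, and Adaeze each take $45,000.
Fenna's share ($135,000) is divided into 2 shares of $67,500: Uzoma and Elif each take $67,500.
Rashid's share ($135,000) is divided into 3 shares of $45,000: Willa, Gemma, and Vikram each take $45,000.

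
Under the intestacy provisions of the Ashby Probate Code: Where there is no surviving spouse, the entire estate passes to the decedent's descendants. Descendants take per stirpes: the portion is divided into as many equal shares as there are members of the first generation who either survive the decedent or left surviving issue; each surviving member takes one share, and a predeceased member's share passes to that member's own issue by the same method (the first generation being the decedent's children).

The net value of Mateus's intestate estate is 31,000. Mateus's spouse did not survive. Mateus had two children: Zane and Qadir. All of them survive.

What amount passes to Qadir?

The entire 31,000 passes to the descendants.
That amount (31,000) is divided into 2 shares of 15,500: Zane and Qadir each take 15,500.

Qadir receives 15,500.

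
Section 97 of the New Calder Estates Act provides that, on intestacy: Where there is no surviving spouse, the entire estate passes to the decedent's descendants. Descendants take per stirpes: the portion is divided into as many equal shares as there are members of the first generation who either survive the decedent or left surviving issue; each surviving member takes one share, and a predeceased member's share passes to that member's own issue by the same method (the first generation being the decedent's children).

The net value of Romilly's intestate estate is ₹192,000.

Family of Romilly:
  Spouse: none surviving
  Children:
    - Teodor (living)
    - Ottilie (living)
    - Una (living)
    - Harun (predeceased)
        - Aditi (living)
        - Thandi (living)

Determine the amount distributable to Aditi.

Aditi receives ₹24,000.

The entire ₹192,000 passes to the descendants.
That amount (₹192,000) is divided into 4 shares of ₹48,000: Teodor, Ottilie, and Una each take ₹48,000; Harun's ₹48,000 share passes to Harun's issue.
Harun's share (₹48,000) is divided into 2 shares of ₹24,000: Aditi and Thandi each take ₹24,000.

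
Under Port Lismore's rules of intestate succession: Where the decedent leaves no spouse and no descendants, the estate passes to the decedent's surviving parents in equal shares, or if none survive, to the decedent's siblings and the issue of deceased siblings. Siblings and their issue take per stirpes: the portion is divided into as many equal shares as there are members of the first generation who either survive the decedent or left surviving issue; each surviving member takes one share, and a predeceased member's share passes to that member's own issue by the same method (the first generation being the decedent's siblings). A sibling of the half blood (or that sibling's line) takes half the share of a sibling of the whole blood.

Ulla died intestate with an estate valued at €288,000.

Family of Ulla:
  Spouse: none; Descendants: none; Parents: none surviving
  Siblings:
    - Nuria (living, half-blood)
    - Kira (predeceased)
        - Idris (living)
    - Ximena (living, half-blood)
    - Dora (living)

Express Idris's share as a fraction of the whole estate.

Idris receives 1/3 of the estate.

The entire €288,000 passes to the siblings and their issue.
Counting each half-blood sibling's line as half a unit, there are 3 units in €288,000, so one unit is €96,000. Whole-blood lines (Kira and Dora) take €96,000 each; half-blood lines (Nuria and Ximena) take €48,000 each.
Kira's share (€96,000) passes entirely to Idris.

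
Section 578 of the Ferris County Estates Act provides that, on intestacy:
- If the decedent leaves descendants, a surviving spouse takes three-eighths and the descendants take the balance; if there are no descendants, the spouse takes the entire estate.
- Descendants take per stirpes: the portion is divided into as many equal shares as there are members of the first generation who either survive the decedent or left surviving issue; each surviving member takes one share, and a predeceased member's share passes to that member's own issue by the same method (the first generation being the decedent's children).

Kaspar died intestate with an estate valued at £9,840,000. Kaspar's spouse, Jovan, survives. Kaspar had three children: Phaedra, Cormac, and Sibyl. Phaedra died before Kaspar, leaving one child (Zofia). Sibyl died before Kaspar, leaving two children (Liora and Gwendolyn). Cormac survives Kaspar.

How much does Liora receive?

Liora receives £1,025,000.

Jovan takes three-eighths of £9,840,000 = £3,690,000. The remaining £6,150,000 passes to the descendants.
The descendants' portion (£6,150,000) is divided into 3 shares of £2,050,000: Cormac takes £2,050,000; Phaedra's £2,050,000 share passes to Phaedra's issue; Sibyl's £2,050,000 share passes to Sibyl's issue.
Phaedra's share (£2,050,000) passes entirely to Zofia.
Sibyl's share (£2,050,000) is divided into 2 shares of £1,025,000: Liora and Gwendolyn each take £1,025,000.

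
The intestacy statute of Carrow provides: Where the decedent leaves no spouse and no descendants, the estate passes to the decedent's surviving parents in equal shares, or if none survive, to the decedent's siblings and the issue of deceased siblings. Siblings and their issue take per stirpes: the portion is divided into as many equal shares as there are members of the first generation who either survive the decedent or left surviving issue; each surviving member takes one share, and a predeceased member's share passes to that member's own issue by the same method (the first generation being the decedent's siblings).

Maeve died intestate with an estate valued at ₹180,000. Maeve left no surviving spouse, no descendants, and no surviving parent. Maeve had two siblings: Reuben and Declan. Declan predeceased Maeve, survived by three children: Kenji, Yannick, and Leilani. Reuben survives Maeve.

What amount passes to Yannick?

The entire ₹180,000 passes to the siblings and their issue.
That amount (₹180,000) is divided into 2 shares of ₹90,000: Reuben takes ₹90,000; Declan's ₹90,000 share passes to Declan's issue.
Declan's share (₹90,000) is divided into 3 shares of ₹30,000: Kenji, Yannick, and Leilani each take ₹30,000.

Yannick receives ₹30,000.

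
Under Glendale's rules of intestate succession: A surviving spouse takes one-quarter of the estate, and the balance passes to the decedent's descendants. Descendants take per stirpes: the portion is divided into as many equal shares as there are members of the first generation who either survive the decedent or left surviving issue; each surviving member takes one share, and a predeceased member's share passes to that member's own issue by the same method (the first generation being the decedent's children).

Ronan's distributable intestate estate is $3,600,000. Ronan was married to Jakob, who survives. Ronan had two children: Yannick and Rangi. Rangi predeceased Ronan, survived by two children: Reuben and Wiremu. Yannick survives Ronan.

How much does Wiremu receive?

Jakob takes one-quarter of $3,600,000 = $900,000. The remaining $2,700,000 passes to the descendants.
The descendants' portion ($2,700,000) is divided into 2 shares of $1,350,000: Yannick takes $1,350,000; Rangi's $1,350,000 share passes to Rangi's issue.
Rangi's share ($1,350,000) is divided into 2 shares of $675,000: Reuben and Wiremu each take $675,000.

Wiremu receives $675,000.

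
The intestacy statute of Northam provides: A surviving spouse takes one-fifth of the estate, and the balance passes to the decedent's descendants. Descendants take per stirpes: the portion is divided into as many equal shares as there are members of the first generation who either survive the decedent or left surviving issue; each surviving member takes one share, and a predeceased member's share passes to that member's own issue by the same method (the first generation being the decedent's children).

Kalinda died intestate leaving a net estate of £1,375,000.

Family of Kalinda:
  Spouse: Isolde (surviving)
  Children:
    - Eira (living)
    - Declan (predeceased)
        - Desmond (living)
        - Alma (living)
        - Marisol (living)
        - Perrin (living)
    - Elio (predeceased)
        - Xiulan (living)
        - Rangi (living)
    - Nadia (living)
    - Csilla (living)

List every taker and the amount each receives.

Isolde takes one-fifth of £1,375,000 = £275,000. The remaining £1,100,000 passes to the descendants.
The descendants' portion (£1,100,000) is divided into 5 shares of £220,000: Eira, Nadia, and Csilla each take £220,000; Declan's £220,000 share passes to Declan's issue; Elio's £220,000 share passes to Elio's issue.
Declan's share (£220,000) is divided into 4 shares of £55,000: Desmond, Alma, Marisol, and Perrin each take £55,000.
Elio's share (£220,000) is divided into 2 shares of £110,000: Xiulan and Rangi each take £110,000.

Isolde: £275,000; Eira: £220,000; Desmond: £55,000; Alma: £55,000; Marisol: £55,000; Perrin: £55,000; Xiulan: £110,000; Rangi: £110,000; Nadia: £220,000; Csilla: £220,000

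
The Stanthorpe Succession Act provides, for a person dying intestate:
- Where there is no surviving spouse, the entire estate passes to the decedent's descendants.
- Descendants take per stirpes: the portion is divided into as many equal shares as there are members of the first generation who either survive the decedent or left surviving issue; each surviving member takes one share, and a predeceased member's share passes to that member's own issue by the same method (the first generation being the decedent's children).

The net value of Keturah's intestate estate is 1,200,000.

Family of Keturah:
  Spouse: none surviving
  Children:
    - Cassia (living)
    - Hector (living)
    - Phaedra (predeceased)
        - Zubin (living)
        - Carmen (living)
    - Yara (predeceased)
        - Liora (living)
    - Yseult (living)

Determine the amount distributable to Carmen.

Carmen receives 120,000.

The entire 1,200,000 passes to the descendants.
That amount (1,200,000) is divided into 5 shares of 240,000: Cassia, Hector, and Yseult each take 240,000; Phaedra's 240,000 share passes to Phaedra's issue; Yara's 240,000 share passes to Yara's issue.
Phaedra's share (240,000) is divided into 2 shares of 120,000: Zubin and Carmen each take 120,000.
Yara's share (240,000) passes entirely to Liora.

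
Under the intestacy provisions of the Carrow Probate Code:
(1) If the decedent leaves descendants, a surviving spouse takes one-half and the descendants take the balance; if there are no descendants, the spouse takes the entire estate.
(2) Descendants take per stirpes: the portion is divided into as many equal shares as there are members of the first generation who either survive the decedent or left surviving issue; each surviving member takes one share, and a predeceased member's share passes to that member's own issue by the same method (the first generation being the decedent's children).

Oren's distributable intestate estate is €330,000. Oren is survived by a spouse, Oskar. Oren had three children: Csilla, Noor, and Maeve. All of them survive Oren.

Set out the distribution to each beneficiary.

Oskar takes one-half of €330,000 = €165,000. The remaining €165,000 passes to the descendants.
The descendants' portion (€165,000) is divided into 3 shares of €55,000: Csilla, Noor, and Maeve each take €55,000.

Oskar: €165,000; Csilla: €55,000; Noor: €55,000; Maeve: €55,000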